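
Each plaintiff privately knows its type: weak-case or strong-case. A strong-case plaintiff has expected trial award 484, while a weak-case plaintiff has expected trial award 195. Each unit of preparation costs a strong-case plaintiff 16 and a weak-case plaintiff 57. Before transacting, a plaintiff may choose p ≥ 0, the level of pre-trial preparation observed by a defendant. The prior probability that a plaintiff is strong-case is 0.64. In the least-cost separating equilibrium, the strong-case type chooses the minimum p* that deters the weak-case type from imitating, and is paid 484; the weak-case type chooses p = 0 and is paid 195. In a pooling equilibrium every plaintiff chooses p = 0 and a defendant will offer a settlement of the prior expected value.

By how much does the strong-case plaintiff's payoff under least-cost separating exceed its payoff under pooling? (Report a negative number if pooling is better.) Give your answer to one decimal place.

Least-cost separating signal: p* solves 195 = 484 − 57·p*, so p* = (484 − 195)/57 ≈ 5.0702.
Strong-case type's separating payoff: 484 − 16 × p* = 484 − 16 × (484 − 195)/57 = 484 − 4624/57 ≈ 402.877.
Pooling payoff: 0.64 × 484 + 0.36 × 195 = 379.96.
Difference: 402.877 − 379.96 = 22.917, i.e. 22.9 to one decimal place.
The strong-case type prefers to separate.

22.9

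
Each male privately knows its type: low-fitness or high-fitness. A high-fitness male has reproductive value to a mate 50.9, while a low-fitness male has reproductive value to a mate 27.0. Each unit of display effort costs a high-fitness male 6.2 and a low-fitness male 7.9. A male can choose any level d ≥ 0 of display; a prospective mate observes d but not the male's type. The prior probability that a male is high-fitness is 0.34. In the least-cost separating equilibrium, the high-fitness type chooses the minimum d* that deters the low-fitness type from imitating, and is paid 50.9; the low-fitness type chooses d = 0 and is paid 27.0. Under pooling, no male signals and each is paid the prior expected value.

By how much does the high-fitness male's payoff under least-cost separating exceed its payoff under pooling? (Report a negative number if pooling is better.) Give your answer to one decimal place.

-3.0

Least-cost separating signal: d* solves 27.0 = 50.9 − 7.9·d*, so d* = (50.9 − 27.0)/7.9 ≈ 3.0253.
High-fitness type's separating payoff: 50.9 − 6.2 × d* = 50.9 − 6.2 × (50.9 − 27.0)/7.9 = 50.9 − 148.18/7.9 ≈ 32.143.
Pooling payoff: 0.34 × 50.9 + 0.66 × 27.0 = 35.126.
Difference: 32.143 − 35.126 = -2.983, i.e. -3.0 to one decimal place.
The high-fitness type would prefer the pooling outcome.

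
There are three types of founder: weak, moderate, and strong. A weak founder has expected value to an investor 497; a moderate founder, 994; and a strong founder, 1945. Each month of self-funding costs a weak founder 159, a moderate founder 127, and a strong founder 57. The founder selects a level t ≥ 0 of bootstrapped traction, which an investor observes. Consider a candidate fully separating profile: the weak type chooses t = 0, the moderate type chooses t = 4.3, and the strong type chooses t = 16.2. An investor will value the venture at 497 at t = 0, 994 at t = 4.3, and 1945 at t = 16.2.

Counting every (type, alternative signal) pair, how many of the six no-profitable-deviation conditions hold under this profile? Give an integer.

Strong (own payoff 1945 − 57×16.2 = 1021.6): to t=0 gives 497 → no gain ✓; to t=4.3 gives 994 − 57×4.3 = 748.9 → no gain ✓.
Weak (own payoff 497): to t=4.3 gives 994 − 159×4.3 = 310.3 → no gain ✓; to t=16.2 gives 1945 − 159×16.2 = -630.8 → no gain ✓.
Moderate (own payoff 994 − 127×4.3 = 447.9): to t=0 gives 497 → profitable ✗; to t=16.2 gives 1945 − 127×16.2 = -112.4 → no gain ✓.
5 of the 6 constraints hold; not an equilibrium.

5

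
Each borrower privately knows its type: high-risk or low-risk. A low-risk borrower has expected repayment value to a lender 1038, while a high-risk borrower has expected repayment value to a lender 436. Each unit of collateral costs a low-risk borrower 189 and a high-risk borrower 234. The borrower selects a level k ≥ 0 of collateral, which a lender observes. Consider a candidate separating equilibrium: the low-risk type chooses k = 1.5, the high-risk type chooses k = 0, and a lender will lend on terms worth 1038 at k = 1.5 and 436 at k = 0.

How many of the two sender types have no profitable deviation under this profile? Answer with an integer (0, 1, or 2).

1

Low-risk type: signal → 1038 − 189 × 1.5 = 754.5; deviate to 0 → 436. IC holds (754.5 ≥ 436).
High-risk type: stay at 0 → 436; mimic → 1038 − 234 × 1.5 = 687. IC fails (436 < 687).
1 of 2 constraints hold, so this profile is not an equilibrium.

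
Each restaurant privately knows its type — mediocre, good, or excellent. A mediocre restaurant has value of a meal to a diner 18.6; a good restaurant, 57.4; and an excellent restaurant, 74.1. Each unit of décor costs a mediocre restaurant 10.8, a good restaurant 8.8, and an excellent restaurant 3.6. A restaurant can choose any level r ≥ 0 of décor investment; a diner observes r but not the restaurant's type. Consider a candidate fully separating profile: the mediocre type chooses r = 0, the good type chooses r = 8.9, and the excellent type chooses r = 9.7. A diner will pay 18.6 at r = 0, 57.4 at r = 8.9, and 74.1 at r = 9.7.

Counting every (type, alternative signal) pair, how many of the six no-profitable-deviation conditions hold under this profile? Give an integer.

Good (own payoff 57.4 − 8.8×8.9 = -20.92): to r=0 gives 18.6 → profitable ✗; to r=9.7 gives 74.1 − 8.8×9.7 = -11.26 → profitable ✗.
Excellent (own payoff 74.1 − 3.6×9.7 = 39.18): to r=0 gives 18.6 → no gain ✓; to r=8.9 gives 57.4 − 3.6×8.9 = 25.36 → no gain ✓.
Mediocre (own payoff 18.6): to r=8.9 gives 57.4 − 10.8×8.9 = -38.72 → no gain ✓; to r=9.7 gives 74.1 − 10.8×9.7 = -30.66 → no gain ✓.
4 of the 6 constraints hold; not an equilibrium.

4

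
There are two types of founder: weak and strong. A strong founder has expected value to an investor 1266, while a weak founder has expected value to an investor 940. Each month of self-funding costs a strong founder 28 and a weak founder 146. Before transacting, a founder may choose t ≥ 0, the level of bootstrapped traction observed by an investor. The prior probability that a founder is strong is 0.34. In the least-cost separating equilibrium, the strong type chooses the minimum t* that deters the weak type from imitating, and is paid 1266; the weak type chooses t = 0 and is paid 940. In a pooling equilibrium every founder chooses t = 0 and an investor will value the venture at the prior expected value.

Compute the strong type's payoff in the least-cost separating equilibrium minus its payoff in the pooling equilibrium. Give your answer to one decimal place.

152.6

Least-cost separating signal: t* solves 940 = 1266 − 146·t*, so t* = (1266 − 940)/146 ≈ 2.2329.
Strong type's separating payoff: 1266 − 28 × t* = 1266 − 28 × (1266 − 940)/146 = 1266 − 9128/146 ≈ 1203.479.
Pooling payoff: 0.34 × 1266 + 0.66 × 940 = 1050.84.
Difference: 1203.479 − 1050.84 = 152.639, i.e. 152.6 to one decimal place.
The strong type prefers to separate.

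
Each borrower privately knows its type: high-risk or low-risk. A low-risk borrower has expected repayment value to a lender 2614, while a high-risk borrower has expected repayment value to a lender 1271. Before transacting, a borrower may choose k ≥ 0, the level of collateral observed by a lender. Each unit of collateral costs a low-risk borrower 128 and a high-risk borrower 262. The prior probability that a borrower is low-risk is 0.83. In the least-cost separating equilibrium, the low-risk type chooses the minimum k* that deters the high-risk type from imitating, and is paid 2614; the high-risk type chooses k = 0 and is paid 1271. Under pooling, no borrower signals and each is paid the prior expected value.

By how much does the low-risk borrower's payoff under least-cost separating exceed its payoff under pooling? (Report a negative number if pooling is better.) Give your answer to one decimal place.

-427.8

Least-cost separating signal: k* solves 1271 = 2614 − 262·k*, so k* = (2614 − 1271)/262 ≈ 5.1260.
Low-risk type's separating payoff: 2614 − 128 × k* = 2614 − 128 × (2614 − 1271)/262 = 2614 − 171904/262 ≈ 1957.878.
Pooling payoff: 0.83 × 2614 + 0.17 × 1271 = 2385.69.
Difference: 1957.878 − 2385.69 = -427.812, i.e. -427.8 to one decimal place.
The low-risk type would prefer the pooling outcome.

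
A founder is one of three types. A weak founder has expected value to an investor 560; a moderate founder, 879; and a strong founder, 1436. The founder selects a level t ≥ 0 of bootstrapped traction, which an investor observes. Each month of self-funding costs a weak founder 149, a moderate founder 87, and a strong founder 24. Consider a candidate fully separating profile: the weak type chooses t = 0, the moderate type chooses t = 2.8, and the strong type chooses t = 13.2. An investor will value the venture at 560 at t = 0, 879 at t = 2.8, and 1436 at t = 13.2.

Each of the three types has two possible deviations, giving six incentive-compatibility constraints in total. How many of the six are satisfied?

Weak (own payoff 560): to t=2.8 gives 879 − 149×2.8 = 461.8 → no gain ✓; to t=13.2 gives 1436 − 149×13.2 = -530.8 → no gain ✓.
Moderate (own payoff 879 − 87×2.8 = 635.4): to t=0 gives 560 → no gain ✓; to t=13.2 gives 1436 − 87×13.2 = 287.6 → no gain ✓.
Strong (own payoff 1436 − 24×13.2 = 1119.2): to t=0 gives 560 → no gain ✓; to t=2.8 gives 879 − 24×2.8 = 811.8 → no gain ✓.
6 of the 6 constraints hold; this profile is a separating equilibrium.

6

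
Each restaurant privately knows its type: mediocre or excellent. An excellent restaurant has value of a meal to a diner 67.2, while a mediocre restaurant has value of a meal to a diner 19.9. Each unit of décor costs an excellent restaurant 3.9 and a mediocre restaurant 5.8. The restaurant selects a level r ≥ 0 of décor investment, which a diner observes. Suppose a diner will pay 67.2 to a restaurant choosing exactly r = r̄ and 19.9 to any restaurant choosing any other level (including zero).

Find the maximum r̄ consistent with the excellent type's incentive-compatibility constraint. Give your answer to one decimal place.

Choosing r̄ yields the excellent type 67.2 − 3.9·r̄; choosing zero yields 19.9.
The excellent type is indifferent at 67.2 − 3.9·r̄ = 19.9, i.e. r̄ = (67.2 − 19.9) / 3.9 ≈ 12.1.
For any r̄ above 12.1 the excellent type would rather pool at zero, so separation collapses.

12.1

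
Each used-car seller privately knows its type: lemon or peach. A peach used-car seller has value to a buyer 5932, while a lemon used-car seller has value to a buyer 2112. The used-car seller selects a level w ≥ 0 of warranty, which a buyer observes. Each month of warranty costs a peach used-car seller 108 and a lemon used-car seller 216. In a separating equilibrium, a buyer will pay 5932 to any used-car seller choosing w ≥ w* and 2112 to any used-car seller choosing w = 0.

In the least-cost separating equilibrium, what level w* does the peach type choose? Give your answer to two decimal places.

17.69

A lemon used-car seller choosing w = 0 receives 2112.
Imitating at w* instead would pay 5932 at cost 216·w*, netting 5932 − 216·w*.
Indifference: 2112 = 5932 − 216·w*, so w* = (5932 − 2112) / 216 ≈ 17.69.
At w* the lemon type's incentive constraint just binds; the peach type strictly prefers w* since its per-unit cost is lower.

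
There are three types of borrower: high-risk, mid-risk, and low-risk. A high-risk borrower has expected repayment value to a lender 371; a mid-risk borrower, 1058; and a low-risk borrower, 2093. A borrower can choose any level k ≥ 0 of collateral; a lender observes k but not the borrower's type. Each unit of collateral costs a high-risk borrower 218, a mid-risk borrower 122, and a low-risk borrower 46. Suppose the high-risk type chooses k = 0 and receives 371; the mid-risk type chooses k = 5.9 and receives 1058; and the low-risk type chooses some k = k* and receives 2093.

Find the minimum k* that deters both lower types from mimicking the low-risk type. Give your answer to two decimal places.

High-risk type (on-path payoff 371) won't mimic when 371 ≥ 2093 − 218·k*, i.e. k* ≥ 7.90.
Mid-risk type (on-path payoff 1058 − 122×5.9 = 338.2) won't mimic when 338.2 ≥ 2093 − 122·k*, i.e. k* ≥ 14.38.
Both must hold, so k* = max(7.90, 14.38) = 14.38. The mid-risk type's constraint binds.

14.38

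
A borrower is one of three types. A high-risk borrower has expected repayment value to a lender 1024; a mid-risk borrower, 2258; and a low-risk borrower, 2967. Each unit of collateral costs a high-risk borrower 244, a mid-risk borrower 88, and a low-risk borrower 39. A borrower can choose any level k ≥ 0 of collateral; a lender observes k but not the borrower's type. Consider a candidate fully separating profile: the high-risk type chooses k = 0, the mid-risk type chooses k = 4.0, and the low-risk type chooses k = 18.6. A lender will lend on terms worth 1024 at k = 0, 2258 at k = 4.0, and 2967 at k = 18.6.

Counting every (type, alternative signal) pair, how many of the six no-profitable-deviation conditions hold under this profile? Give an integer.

High-risk (own payoff 1024): to k=4.0 gives 2258 − 244×4.0 = 1282 → profitable ✗; to k=18.6 gives 2967 − 244×18.6 = -1571.4 → no gain ✓.
Mid-risk (own payoff 2258 − 88×4.0 = 1906): to k=0 gives 1024 → no gain ✓; to k=18.6 gives 2967 − 88×18.6 = 1330.2 → no gain ✓.
Low-risk (own payoff 2967 − 39×18.6 = 2241.6): to k=0 gives 1024 → no gain ✓; to k=4.0 gives 2258 − 39×4.0 = 2102 → no gain ✓.
5 of the 6 constraints hold; not an equilibrium.

5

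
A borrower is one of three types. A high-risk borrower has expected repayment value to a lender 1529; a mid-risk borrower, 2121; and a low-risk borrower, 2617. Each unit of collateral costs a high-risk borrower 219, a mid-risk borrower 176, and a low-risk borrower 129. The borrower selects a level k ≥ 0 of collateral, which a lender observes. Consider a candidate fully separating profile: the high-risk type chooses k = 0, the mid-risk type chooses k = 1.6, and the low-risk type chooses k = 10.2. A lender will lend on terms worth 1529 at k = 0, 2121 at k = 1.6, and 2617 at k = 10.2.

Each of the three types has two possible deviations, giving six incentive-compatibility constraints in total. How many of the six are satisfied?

High-risk (own payoff 1529): to k=1.6 gives 2121 − 219×1.6 = 1770.6 → profitable ✗; to k=10.2 gives 2617 − 219×10.2 = 383.2 → no gain ✓.
Low-risk (own payoff 2617 − 129×10.2 = 1301.2): to k=0 gives 1529 → profitable ✗; to k=1.6 gives 2121 − 129×1.6 = 1914.6 → profitable ✗.
Mid-risk (own payoff 2121 − 176×1.6 = 1839.4): to k=0 gives 1529 → no gain ✓; to k=10.2 gives 2617 − 176×10.2 = 821.8 → no gain ✓.
3 of the 6 constraints hold; not an equilibrium.

3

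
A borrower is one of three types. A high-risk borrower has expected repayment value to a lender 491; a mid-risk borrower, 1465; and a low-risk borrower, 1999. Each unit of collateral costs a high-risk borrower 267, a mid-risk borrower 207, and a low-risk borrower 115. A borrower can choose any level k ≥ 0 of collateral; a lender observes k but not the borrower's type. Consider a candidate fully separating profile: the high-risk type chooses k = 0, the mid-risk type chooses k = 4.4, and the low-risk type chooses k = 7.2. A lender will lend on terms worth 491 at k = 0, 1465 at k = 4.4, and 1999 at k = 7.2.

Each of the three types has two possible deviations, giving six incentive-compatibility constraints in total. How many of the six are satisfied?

Low-risk (own payoff 1999 − 115×7.2 = 1171): to k=0 gives 491 → no gain ✓; to k=4.4 gives 1465 − 115×4.4 = 959 → no gain ✓.
Mid-risk (own payoff 1465 − 207×4.4 = 554.2): to k=0 gives 491 → no gain ✓; to k=7.2 gives 1999 − 207×7.2 = 508.6 → no gain ✓.
High-risk (own payoff 491): to k=4.4 gives 1465 − 267×4.4 = 290.2 → no gain ✓; to k=7.2 gives 1999 − 267×7.2 = 76.6 → no gain ✓.
6 of the 6 constraints hold; this profile is a separating equilibrium.

6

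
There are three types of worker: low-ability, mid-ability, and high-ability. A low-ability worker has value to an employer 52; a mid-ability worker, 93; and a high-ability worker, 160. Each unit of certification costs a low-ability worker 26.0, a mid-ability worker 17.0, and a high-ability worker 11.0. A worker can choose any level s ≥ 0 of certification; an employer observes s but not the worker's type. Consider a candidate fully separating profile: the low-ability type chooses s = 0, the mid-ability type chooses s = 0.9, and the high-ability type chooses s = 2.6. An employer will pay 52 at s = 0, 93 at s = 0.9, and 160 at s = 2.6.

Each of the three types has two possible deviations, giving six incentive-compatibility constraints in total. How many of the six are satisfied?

3

High-ability (own payoff 160 − 11.0×2.6 = 131.4): to s=0 gives 52 → no gain ✓; to s=0.9 gives 93 − 11.0×0.9 = 83.1 → no gain ✓.
Low-ability (own payoff 52): to s=0.9 gives 93 − 26.0×0.9 = 69.6 → profitable ✗; to s=2.6 gives 160 − 26.0×2.6 = 92.4 → profitable ✗.
Mid-ability (own payoff 93 − 17.0×0.9 = 77.7): to s=0 gives 52 → no gain ✓; to s=2.6 gives 160 − 17.0×2.6 = 115.8 → profitable ✗.
3 of the 6 constraints hold; not an equilibrium.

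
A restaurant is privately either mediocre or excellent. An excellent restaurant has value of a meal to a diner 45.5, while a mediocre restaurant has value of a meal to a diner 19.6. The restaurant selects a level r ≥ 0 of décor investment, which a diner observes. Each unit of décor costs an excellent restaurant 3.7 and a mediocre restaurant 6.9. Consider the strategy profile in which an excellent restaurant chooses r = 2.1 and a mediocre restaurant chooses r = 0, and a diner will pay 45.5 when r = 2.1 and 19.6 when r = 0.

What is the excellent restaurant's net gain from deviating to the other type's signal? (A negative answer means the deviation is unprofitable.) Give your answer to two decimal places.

Playing r = 2.1 the excellent restaurant receives 45.5 − 3.7 × 2.1 = 37.73.
Deviating to r = 0 yields 19.6 instead.
Gain from deviating: 19.6 − 37.73 = -18.13.
The gain is negative, so the excellent type's incentive-compatibility constraint is satisfied.

-18.13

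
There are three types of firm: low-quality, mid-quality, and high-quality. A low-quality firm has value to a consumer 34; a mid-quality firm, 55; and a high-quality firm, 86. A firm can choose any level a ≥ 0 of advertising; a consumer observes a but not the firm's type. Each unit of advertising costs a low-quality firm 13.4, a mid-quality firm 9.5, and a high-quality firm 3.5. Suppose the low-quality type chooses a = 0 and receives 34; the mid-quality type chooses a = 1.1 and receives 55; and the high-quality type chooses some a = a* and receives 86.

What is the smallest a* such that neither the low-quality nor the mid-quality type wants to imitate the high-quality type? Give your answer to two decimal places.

4.36

Low-quality type (on-path payoff 34) won't mimic when 34 ≥ 86 − 13.4·a*, i.e. a* ≥ 3.88.
Mid-quality type (on-path payoff 55 − 9.5×1.1 = 44.55) won't mimic when 44.55 ≥ 86 − 9.5·a*, i.e. a* ≥ 4.36.
Both must hold, so a* = max(3.88, 4.36) = 4.36. The mid-quality type's constraint binds.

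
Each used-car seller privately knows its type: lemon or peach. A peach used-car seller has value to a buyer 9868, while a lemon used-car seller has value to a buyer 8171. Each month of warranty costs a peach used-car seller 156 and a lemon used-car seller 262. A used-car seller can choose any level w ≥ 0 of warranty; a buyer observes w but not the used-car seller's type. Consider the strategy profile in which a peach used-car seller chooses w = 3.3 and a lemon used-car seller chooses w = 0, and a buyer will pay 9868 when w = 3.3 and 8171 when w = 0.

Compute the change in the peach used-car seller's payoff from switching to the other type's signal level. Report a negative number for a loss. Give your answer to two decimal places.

Playing w = 3.3 the peach used-car seller receives 9868 − 156 × 3.3 = 9353.2.
Deviating to w = 0 yields 8171 instead.
Gain from deviating: 8171 − 9353.2 = -1182.20.
The gain is negative, so the peach type's incentive-compatibility constraint is satisfied.

-1182.20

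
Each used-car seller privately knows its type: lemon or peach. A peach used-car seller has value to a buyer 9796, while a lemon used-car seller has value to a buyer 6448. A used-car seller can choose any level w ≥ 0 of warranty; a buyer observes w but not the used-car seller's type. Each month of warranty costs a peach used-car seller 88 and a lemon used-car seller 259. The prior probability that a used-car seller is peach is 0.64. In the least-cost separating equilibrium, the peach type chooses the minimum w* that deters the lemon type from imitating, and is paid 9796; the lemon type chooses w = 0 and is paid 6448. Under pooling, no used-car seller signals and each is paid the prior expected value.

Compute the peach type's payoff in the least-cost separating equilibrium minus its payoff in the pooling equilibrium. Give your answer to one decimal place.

Least-cost separating signal: w* solves 6448 = 9796 − 259·w*, so w* = (9796 − 6448)/259 ≈ 12.9266.
Peach type's separating payoff: 9796 − 88 × w* = 9796 − 88 × (9796 − 6448)/259 = 9796 − 294624/259 ≈ 8658.456.
Pooling payoff: 0.64 × 9796 + 0.36 × 6448 = 8590.72.
Difference: 8658.456 − 8590.72 = 67.736, i.e. 67.7 to one decimal place.
The peach type prefers to separate.

67.7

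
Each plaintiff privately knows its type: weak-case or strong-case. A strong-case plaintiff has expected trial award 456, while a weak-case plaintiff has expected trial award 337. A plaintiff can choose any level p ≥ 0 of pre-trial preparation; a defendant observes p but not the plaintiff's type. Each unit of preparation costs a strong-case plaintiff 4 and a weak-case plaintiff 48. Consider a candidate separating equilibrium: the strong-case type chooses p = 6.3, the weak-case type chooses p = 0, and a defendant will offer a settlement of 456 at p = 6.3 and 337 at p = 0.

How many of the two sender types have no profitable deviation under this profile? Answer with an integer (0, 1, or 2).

Strong-case type: signal → 456 − 4 × 6.3 = 430.8; deviate to 0 → 337. IC holds (430.8 ≥ 337).
Weak-case type: stay at 0 → 337; mimic → 456 − 48 × 6.3 = 153.6. IC holds (337 ≥ 153.6).
2 of 2 constraints hold, so this is a separating equilibrium.

2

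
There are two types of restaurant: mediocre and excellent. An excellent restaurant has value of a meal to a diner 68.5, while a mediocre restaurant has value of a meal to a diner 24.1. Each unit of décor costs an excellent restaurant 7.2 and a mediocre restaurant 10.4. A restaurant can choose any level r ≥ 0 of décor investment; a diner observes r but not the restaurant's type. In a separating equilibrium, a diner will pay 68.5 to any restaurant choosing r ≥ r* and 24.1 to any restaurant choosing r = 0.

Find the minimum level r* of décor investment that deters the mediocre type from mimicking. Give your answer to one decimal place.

A mediocre restaurant choosing r = 0 receives 24.1.
Imitating at r* instead would pay 68.5 at cost 10.4·r*, netting 68.5 − 10.4·r*.
Indifference: 24.1 = 68.5 − 10.4·r*, so r* = (68.5 − 24.1) / 10.4 ≈ 4.3.
At r* the mediocre type's incentive constraint just binds; the excellent type strictly prefers r* since its per-unit cost is lower.

4.3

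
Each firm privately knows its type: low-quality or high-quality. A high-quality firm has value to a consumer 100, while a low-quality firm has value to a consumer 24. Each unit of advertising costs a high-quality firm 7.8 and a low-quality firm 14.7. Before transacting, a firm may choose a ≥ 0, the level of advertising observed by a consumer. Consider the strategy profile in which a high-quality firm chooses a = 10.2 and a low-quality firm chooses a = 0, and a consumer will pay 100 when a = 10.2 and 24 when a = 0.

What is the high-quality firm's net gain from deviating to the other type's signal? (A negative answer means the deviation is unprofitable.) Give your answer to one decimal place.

Playing a = 10.2 the high-quality firm receives 100 − 7.8 × 10.2 = 20.44.
Deviating to a = 0 yields 24 instead.
Gain from deviating: 24 − 20.44 = 3.56, i.e. 3.6 to one decimal place.
The gain is positive, so the high-quality type's incentive-compatibility constraint is violated — this profile is not a separating equilibrium.

3.6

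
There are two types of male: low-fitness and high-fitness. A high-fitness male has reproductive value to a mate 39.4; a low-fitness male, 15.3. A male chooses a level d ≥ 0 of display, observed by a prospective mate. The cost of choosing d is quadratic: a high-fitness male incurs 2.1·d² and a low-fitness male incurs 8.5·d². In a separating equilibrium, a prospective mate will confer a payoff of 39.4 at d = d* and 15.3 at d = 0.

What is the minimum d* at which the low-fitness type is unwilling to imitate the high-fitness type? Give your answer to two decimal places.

The low-fitness type at d = 0 receives 15.3; imitating at d* yields 39.4 − 8.5·d*².
Indifference: 15.3 = 39.4 − 8.5·d*², so d*² = (39.4 − 15.3) / 8.5 ≈ 2.8353.
d* = √2.8353 ≈ 1.68.

1.68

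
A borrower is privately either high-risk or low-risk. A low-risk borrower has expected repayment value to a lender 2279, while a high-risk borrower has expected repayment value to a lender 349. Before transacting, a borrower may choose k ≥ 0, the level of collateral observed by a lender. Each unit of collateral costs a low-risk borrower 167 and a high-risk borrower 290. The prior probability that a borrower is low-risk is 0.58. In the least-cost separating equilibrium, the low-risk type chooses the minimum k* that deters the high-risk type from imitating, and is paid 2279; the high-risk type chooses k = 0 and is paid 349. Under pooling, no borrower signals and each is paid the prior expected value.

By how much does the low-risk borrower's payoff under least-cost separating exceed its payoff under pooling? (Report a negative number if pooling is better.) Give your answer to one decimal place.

-300.8

Least-cost separating signal: k* solves 349 = 2279 − 290·k*, so k* = (2279 − 349)/290 ≈ 6.6552.
Low-risk type's separating payoff: 2279 − 167 × k* = 2279 − 167 × (2279 − 349)/290 = 2279 − 322310/290 ≈ 1167.586.
Pooling payoff: 0.58 × 2279 + 0.42 × 349 = 1468.4.
Difference: 1167.586 − 1468.4 = -300.814, i.e. -300.8 to one decimal place.
The low-risk type would prefer the pooling outcome.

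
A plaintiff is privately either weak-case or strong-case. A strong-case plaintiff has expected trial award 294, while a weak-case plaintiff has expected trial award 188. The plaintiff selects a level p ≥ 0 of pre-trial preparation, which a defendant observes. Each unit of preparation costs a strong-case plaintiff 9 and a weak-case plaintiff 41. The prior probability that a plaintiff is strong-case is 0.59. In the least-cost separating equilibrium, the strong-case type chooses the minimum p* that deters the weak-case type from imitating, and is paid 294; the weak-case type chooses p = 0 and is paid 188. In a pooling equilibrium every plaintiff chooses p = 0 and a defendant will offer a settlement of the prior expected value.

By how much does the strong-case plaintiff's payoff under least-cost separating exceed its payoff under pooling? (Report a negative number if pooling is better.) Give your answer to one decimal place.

20.2

Least-cost separating signal: p* solves 188 = 294 − 41·p*, so p* = (294 − 188)/41 ≈ 2.5854.
Strong-case type's separating payoff: 294 − 9 × p* = 294 − 9 × (294 − 188)/41 = 294 − 954/41 ≈ 270.732.
Pooling payoff: 0.59 × 294 + 0.41 × 188 = 250.54.
Difference: 270.732 − 250.54 = 20.192, i.e. 20.2 to one decimal place.
The strong-case type prefers to separate.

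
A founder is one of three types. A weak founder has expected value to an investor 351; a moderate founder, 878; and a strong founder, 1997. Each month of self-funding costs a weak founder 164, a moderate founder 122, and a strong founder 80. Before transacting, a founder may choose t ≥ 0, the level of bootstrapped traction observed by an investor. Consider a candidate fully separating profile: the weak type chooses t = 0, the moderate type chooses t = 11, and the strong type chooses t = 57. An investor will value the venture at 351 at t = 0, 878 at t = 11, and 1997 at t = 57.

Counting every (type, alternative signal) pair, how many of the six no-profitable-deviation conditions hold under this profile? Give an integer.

Strong (own payoff 1997 − 80×57 = -2563): to t=0 gives 351 → profitable ✗; to t=11 gives 878 − 80×11 = -2 → profitable ✗.
Moderate (own payoff 878 − 122×11 = -464): to t=0 gives 351 → profitable ✗; to t=57 gives 1997 − 122×57 = -4957 → no gain ✓.
Weak (own payoff 351): to t=11 gives 878 − 164×11 = -926 → no gain ✓; to t=57 gives 1997 − 164×57 = -7351 → no gain ✓.
3 of the 6 constraints hold; not an equilibrium.

3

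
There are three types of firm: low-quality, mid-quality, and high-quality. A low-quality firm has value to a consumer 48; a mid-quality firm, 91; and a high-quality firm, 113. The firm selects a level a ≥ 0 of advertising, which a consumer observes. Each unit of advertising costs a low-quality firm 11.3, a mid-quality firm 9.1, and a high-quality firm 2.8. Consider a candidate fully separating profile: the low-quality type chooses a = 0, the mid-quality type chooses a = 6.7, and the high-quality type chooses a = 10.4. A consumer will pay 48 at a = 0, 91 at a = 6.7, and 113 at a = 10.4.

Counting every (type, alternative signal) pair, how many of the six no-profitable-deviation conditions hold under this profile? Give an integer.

Mid-quality (own payoff 91 − 9.1×6.7 = 30.03): to a=0 gives 48 → profitable ✗; to a=10.4 gives 113 − 9.1×10.4 = 18.36 → no gain ✓.
Low-quality (own payoff 48): to a=6.7 gives 91 − 11.3×6.7 = 15.29 → no gain ✓; to a=10.4 gives 113 − 11.3×10.4 = -4.52 → no gain ✓.
High-quality (own payoff 113 − 2.8×10.4 = 83.88): to a=0 gives 48 → no gain ✓; to a=6.7 gives 91 − 2.8×6.7 = 72.24 → no gain ✓.
5 of the 6 constraints hold; not an equilibrium.

5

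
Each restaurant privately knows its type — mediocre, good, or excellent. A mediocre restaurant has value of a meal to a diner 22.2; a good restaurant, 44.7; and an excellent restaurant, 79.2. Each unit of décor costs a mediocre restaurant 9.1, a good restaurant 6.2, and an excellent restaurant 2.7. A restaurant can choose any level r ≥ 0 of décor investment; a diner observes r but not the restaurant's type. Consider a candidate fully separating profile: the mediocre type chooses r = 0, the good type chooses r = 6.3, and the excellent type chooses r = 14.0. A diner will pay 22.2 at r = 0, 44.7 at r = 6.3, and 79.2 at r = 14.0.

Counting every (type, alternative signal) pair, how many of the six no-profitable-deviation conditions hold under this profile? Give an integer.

5

Good (own payoff 44.7 − 6.2×6.3 = 5.64): to r=0 gives 22.2 → profitable ✗; to r=14.0 gives 79.2 − 6.2×14.0 = -7.6 → no gain ✓.
Excellent (own payoff 79.2 − 2.7×14.0 = 41.4): to r=0 gives 22.2 → no gain ✓; to r=6.3 gives 44.7 − 2.7×6.3 = 27.69 → no gain ✓.
Mediocre (own payoff 22.2): to r=6.3 gives 44.7 − 9.1×6.3 = -12.63 → no gain ✓; to r=14.0 gives 79.2 − 9.1×14.0 = -48.2 → no gain ✓.
5 of the 6 constraints hold; not an equilibrium.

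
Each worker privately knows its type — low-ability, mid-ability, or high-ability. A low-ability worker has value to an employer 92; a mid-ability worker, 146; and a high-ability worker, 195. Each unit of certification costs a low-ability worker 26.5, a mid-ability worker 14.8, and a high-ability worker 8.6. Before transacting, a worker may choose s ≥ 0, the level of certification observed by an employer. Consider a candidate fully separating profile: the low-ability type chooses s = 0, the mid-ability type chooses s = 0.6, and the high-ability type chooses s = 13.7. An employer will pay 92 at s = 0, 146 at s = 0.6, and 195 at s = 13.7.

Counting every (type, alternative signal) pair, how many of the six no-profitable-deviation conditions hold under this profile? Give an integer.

3

Mid-ability (own payoff 146 − 14.8×0.6 = 137.12): to s=0 gives 92 → no gain ✓; to s=13.7 gives 195 − 14.8×13.7 = -7.76 → no gain ✓.
Low-ability (own payoff 92): to s=0.6 gives 146 − 26.5×0.6 = 130.1 → profitable ✗; to s=13.7 gives 195 − 26.5×13.7 = -168.05 → no gain ✓.
High-ability (own payoff 195 − 8.6×13.7 = 77.18): to s=0 gives 92 → profitable ✗; to s=0.6 gives 146 − 8.6×0.6 = 140.84 → profitable ✗.
3 of the 6 constraints hold; not an equilibrium.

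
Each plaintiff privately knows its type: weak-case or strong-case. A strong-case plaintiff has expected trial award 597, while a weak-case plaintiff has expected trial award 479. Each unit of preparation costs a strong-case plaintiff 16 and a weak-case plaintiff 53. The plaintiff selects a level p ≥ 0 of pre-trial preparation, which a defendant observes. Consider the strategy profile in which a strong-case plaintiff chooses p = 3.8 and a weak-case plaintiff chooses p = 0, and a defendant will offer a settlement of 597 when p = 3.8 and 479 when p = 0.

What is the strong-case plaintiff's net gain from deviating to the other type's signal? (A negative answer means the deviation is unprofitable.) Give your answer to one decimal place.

-57.2

Playing p = 3.8 the strong-case plaintiff receives 597 − 16 × 3.8 = 536.2.
Deviating to p = 0 yields 479 instead.
Gain from deviating: 479 − 536.2 = -57.2.
The gain is negative, so the strong-case type's incentive-compatibility constraint is satisfied.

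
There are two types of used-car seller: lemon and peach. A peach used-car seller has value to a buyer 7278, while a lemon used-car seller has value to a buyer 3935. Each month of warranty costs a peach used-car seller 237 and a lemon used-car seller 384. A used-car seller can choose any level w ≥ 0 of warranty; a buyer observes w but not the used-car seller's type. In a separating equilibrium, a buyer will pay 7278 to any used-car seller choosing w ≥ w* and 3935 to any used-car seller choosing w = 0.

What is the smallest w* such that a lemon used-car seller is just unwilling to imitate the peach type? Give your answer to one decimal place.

A lemon used-car seller choosing w = 0 receives 3935.
Imitating at w* instead would pay 7278 at cost 384·w*, netting 7278 − 384·w*.
Indifference: 3935 = 7278 − 384·w*, so w* = (7278 − 3935) / 384 ≈ 8.7.
At w* the lemon type's incentive constraint just binds; the peach type strictly prefers w* since its per-unit cost is lower.

8.7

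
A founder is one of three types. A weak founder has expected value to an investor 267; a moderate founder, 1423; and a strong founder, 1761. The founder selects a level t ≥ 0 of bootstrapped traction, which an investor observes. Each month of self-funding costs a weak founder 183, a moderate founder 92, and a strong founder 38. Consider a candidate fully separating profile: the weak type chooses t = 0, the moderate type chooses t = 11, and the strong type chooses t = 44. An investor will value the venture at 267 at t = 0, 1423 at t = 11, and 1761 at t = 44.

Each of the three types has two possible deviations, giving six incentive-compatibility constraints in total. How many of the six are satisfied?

Weak (own payoff 267): to t=11 gives 1423 − 183×11 = -590 → no gain ✓; to t=44 gives 1761 − 183×44 = -6291 → no gain ✓.
Strong (own payoff 1761 − 38×44 = 89): to t=0 gives 267 → profitable ✗; to t=11 gives 1423 − 38×11 = 1005 → profitable ✗.
Moderate (own payoff 1423 − 92×11 = 411): to t=0 gives 267 → no gain ✓; to t=44 gives 1761 − 92×44 = -2287 → no gain ✓.
4 of the 6 constraints hold; not an equilibrium.

4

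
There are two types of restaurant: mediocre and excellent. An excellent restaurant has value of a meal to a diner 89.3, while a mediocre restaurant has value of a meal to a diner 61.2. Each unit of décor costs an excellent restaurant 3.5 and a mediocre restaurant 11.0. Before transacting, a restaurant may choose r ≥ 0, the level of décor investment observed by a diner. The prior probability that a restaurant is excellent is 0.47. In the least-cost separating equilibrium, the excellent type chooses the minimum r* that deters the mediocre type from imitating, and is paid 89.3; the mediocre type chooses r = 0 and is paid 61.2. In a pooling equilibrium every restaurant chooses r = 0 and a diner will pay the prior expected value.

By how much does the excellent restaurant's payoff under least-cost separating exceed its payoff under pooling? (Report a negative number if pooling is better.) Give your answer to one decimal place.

Least-cost separating signal: r* solves 61.2 = 89.3 − 11.0·r*, so r* = (89.3 − 61.2)/11.0 ≈ 2.5545.
Excellent type's separating payoff: 89.3 − 3.5 × r* = 89.3 − 3.5 × (89.3 − 61.2)/11.0 = 89.3 − 98.35/11.0 ≈ 80.359.
Pooling payoff: 0.47 × 89.3 + 0.53 × 61.2 = 74.407.
Difference: 80.359 − 74.407 = 5.952, i.e. 6.0 to one decimal place.
The excellent type prefers to separate.

6.0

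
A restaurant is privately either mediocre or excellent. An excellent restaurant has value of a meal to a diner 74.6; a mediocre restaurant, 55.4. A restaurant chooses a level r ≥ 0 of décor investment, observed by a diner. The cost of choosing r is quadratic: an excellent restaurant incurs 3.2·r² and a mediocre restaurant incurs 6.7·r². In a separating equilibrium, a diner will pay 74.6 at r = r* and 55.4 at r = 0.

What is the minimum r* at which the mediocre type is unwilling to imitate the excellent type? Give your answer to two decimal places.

1.69

The mediocre type at r = 0 receives 55.4; imitating at r* yields 74.6 − 6.7·r*².
Indifference: 55.4 = 74.6 − 6.7·r*², so r*² = (74.6 − 55.4) / 6.7 ≈ 2.8657.
r* = √2.8657 ≈ 1.69.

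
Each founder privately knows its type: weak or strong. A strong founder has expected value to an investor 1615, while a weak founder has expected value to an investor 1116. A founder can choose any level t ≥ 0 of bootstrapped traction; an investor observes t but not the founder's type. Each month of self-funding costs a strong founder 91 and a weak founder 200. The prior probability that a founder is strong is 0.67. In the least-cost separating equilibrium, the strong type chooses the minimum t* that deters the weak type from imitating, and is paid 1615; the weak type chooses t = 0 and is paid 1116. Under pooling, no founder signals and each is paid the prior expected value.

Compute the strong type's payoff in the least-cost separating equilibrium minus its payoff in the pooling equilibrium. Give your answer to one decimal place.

Least-cost separating signal: t* solves 1116 = 1615 − 200·t*, so t* = (1615 − 1116)/200 = 2.495.
Strong type's separating payoff: 1615 − 91 × t* = 1615 − 91 × (1615 − 1116)/200 = 1615 − 45409/200 = 1387.955.
Pooling payoff: 0.67 × 1615 + 0.33 × 1116 = 1450.33.
Difference: 1387.955 − 1450.33 = -62.375, i.e. -62.4 to one decimal place.
The strong type would prefer the pooling outcome.

-62.4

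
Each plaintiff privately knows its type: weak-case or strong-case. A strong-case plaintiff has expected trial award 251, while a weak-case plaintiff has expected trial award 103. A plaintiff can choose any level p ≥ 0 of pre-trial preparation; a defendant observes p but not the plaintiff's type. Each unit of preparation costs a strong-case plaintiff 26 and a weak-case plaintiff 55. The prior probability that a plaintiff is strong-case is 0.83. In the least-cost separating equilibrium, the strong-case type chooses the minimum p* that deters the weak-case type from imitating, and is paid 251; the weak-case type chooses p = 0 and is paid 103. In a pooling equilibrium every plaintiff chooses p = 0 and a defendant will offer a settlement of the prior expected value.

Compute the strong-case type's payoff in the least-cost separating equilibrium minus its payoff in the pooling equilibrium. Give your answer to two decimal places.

-44.80

Least-cost separating signal: p* solves 103 = 251 − 55·p*, so p* = (251 − 103)/55 ≈ 2.6909.
Strong-case type's separating payoff: 251 − 26 × p* = 251 − 26 × (251 − 103)/55 = 251 − 3848/55 ≈ 181.0364.
Pooling payoff: 0.83 × 251 + 0.17 × 103 = 225.84.
Difference: 181.0364 − 225.84 = -44.8036, i.e. -44.80 to two decimal places.
The strong-case type would prefer the pooling outcome.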